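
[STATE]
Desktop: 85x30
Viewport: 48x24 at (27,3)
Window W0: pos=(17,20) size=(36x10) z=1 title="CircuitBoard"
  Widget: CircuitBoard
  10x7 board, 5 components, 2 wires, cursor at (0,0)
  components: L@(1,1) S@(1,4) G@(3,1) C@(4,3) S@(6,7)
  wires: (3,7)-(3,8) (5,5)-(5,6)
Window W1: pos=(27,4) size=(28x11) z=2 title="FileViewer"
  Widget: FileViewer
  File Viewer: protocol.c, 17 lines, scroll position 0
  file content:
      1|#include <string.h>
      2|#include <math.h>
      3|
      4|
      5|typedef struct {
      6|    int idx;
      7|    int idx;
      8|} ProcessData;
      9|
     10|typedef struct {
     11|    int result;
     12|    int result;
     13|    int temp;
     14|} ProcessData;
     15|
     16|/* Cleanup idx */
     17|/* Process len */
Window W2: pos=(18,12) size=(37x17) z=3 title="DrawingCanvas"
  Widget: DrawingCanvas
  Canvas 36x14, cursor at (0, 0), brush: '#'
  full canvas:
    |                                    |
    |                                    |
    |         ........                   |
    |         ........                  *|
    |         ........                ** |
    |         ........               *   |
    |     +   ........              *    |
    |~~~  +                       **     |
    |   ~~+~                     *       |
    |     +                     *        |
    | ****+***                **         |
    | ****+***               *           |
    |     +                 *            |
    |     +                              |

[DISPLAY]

                                                
┏━━━━━━━━━━━━━━━━━━━━━━━━━━┓                    
┃ FileViewer               ┃                    
┠──────────────────────────┨                    
┃#include <string.h>      ▲┃                    
┃#include <math.h>        █┃                    
┃                         ░┃                    
┃                         ░┃                    
┃typedef struct {         ░┃                    
━━━━━━━━━━━━━━━━━━━━━━━━━━━┓                    
Canvas                     ┃                    
───────────────────────────┨                    
                           ┃                    
                           ┃                    
 ........                  ┃                    
 ........                  ┃                    
 ........                **┃                    
 ........               *  ┃                    
 ........              *   ┃                    
                     **    ┃                    
                    *      ┃                    
                   *       ┃                    
*                **        ┃                    
*               *          ┃                    


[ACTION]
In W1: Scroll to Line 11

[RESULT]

                                                
┏━━━━━━━━━━━━━━━━━━━━━━━━━━┓                    
┃ FileViewer               ┃                    
┠──────────────────────────┨                    
┃    int result;          ▲┃                    
┃    int result;          ░┃                    
┃    int temp;            ░┃                    
┃} ProcessData;           ░┃                    
┃                         ░┃                    
━━━━━━━━━━━━━━━━━━━━━━━━━━━┓                    
Canvas                     ┃                    
───────────────────────────┨                    
                           ┃                    
                           ┃                    
 ........                  ┃                    
 ........                  ┃                    
 ........                **┃                    
 ........               *  ┃                    
 ........              *   ┃                    
                     **    ┃                    
                    *      ┃                    
                   *       ┃                    
*                **        ┃                    
*               *          ┃                    


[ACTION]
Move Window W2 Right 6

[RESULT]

                                                
┏━━━━━━━━━━━━━━━━━━━━━━━━━━┓                    
┃ FileViewer               ┃                    
┠──────────────────────────┨                    
┃    int result;          ▲┃                    
┃    int result;          ░┃                    
┃    int temp;            ░┃                    
┃} ProcessData;           ░┃                    
┃                         ░┃                    
━━━━━━━━━━━━━━━━━━━━━━━━━━━━━━━━━┓              
rawingCanvas                     ┃              
─────────────────────────────────┨              
                                 ┃              
                                 ┃              
       ........                  ┃              
       ........                  ┃              
       ........                **┃              
       ........               *  ┃              
   +   ........              *   ┃              
~  +                       **    ┃              
 ~~+~                     *      ┃              
   +                     *       ┃              
***+***                **        ┃              
***+***               *          ┃              


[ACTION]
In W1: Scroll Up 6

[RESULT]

                                                
┏━━━━━━━━━━━━━━━━━━━━━━━━━━┓                    
┃ FileViewer               ┃                    
┠──────────────────────────┨                    
┃typedef struct {         ▲┃                    
┃    int idx;             ░┃                    
┃    int idx;             ░┃                    
┃} ProcessData;           █┃                    
┃                         ░┃                    
━━━━━━━━━━━━━━━━━━━━━━━━━━━━━━━━━┓              
rawingCanvas                     ┃              
─────────────────────────────────┨              
                                 ┃              
                                 ┃              
       ........                  ┃              
       ........                  ┃              
       ........                **┃              
       ........               *  ┃              
   +   ........              *   ┃              
~  +                       **    ┃              
 ~~+~                     *      ┃              
   +                     *       ┃              
***+***                **        ┃              
***+***               *          ┃              


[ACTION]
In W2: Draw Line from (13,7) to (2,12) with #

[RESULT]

                                                
┏━━━━━━━━━━━━━━━━━━━━━━━━━━┓                    
┃ FileViewer               ┃                    
┠──────────────────────────┨                    
┃typedef struct {         ▲┃                    
┃    int idx;             ░┃                    
┃    int idx;             ░┃                    
┃} ProcessData;           █┃                    
┃                         ░┃                    
━━━━━━━━━━━━━━━━━━━━━━━━━━━━━━━━━┓              
rawingCanvas                     ┃              
─────────────────────────────────┨              
                                 ┃              
                                 ┃              
       ...#....                  ┃              
       ...#....                  ┃              
       ..#.....                **┃              
       ..#.....               *  ┃              
   +   .#......              *   ┃              
~  +    #                  **    ┃              
 ~~+~  #                  *      ┃              
   +   #                 *       ┃              
***+**#                **        ┃              
***+**#               *          ┃              


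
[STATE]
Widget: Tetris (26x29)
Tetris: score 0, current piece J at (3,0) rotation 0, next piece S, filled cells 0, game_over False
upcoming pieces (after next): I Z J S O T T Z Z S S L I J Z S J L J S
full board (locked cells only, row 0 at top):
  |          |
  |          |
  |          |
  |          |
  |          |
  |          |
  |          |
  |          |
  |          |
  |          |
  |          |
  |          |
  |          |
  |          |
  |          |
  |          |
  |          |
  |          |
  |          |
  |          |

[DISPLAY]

   █      │Next:          
   ███    │ ░░            
          │░░             
          │               
          │               
          │               
          │Score:         
          │0              
          │               
          │               
          │               
          │               
          │               
          │               
          │               
          │               
          │               
          │               
          │               
          │               
          │               
          │               
          │               
          │               
          │               
          │               
          │               
          │               
          │               


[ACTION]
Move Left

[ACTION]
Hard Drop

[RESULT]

    ░░    │Next:          
   ░░     │████           
          │               
          │               
          │               
          │               
          │Score:         
          │0              
          │               
          │               
          │               
          │               
          │               
          │               
          │               
          │               
          │               
          │               
  █       │               
  ███     │               
          │               
          │               
          │               
          │               
          │               
          │               
          │               
          │               
          │               


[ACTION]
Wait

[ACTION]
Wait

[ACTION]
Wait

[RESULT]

          │Next:          
          │████           
          │               
    ░░    │               
   ░░     │               
          │               
          │Score:         
          │0              
          │               
          │               
          │               
          │               
          │               
          │               
          │               
          │               
          │               
          │               
  █       │               
  ███     │               
          │               
          │               
          │               
          │               
          │               
          │               
          │               
          │               
          │               


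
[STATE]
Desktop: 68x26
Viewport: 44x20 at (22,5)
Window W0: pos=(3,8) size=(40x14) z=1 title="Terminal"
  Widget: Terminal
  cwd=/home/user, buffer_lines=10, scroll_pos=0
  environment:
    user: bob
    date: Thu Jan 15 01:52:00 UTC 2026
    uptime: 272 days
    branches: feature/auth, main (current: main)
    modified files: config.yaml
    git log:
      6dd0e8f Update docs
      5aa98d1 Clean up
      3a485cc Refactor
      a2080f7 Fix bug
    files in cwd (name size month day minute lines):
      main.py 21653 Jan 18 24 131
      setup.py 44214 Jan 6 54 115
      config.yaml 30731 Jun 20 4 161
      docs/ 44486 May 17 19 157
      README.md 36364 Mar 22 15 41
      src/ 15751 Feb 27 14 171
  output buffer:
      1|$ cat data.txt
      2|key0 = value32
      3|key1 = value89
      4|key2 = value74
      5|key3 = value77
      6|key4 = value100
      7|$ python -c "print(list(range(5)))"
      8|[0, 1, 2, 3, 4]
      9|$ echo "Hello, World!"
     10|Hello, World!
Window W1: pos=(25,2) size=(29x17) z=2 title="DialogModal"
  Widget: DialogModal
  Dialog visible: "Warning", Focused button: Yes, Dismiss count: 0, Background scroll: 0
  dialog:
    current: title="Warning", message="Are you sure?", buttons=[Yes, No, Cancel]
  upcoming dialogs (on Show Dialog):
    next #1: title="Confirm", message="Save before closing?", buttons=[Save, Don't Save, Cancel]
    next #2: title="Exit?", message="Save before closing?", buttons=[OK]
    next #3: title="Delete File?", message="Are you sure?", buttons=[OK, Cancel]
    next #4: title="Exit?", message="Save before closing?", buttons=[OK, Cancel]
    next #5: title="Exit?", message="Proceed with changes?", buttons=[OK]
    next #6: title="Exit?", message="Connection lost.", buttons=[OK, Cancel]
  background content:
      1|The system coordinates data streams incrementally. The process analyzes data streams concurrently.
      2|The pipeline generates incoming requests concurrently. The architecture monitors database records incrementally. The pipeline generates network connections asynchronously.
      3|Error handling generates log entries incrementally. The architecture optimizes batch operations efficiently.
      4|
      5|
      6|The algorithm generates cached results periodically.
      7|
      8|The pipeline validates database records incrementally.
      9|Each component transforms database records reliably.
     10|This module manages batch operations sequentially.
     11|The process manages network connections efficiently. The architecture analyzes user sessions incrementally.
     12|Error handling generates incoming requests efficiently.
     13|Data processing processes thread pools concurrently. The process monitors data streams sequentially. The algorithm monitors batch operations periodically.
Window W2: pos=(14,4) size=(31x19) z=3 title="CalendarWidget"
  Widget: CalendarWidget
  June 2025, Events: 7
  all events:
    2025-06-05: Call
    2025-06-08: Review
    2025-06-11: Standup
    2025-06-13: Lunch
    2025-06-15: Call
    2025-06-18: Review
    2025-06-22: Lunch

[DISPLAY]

arWidget              ┃tes data┃            
──────────────────────┨tes inco┃            
   June 2025          ┃rates lo┃            
e Th Fr Sa Su         ┃        ┃            
            1         ┃─────┐  ┃            
4  5*  6  7  8*       ┃     │ac┃            
1* 12 13* 14 15*      ┃?    │  ┃            
8* 19 20 21 22*       ┃cel  │ta┃            
5 26 27 28 29         ┃─────┘ d┃            
                      ┃ batch o┃            
                      ┃ network┃            
                      ┃rates in┃            
                      ┃cesses t┃            
                      ┃━━━━━━━━┛            
                      ┃                     
                      ┃                     
                      ┃                     
━━━━━━━━━━━━━━━━━━━━━━┛                     
                                            
                                            


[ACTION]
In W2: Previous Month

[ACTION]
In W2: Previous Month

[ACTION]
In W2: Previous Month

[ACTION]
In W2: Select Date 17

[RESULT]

arWidget              ┃tes data┃            
──────────────────────┨tes inco┃            
   March 2025         ┃rates lo┃            
e Th Fr Sa Su         ┃        ┃            
         1  2         ┃─────┐  ┃            
5  6  7  8  9         ┃     │ac┃            
2 13 14 15 16         ┃?    │  ┃            
 19 20 21 22 23       ┃cel  │ta┃            
6 27 28 29 30         ┃─────┘ d┃            
                      ┃ batch o┃            
                      ┃ network┃            
                      ┃rates in┃            
                      ┃cesses t┃            
                      ┃━━━━━━━━┛            
                      ┃                     
                      ┃                     
                      ┃                     
━━━━━━━━━━━━━━━━━━━━━━┛                     
                                            
                                            


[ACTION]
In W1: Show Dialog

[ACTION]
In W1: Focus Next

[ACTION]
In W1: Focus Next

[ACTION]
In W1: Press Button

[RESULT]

arWidget              ┃tes data┃            
──────────────────────┨tes inco┃            
   March 2025         ┃rates lo┃            
e Th Fr Sa Su         ┃        ┃            
         1  2         ┃        ┃            
5  6  7  8  9         ┃ates cac┃            
2 13 14 15 16         ┃        ┃            
 19 20 21 22 23       ┃tes data┃            
6 27 28 29 30         ┃sforms d┃            
                      ┃ batch o┃            
                      ┃ network┃            
                      ┃rates in┃            
                      ┃cesses t┃            
                      ┃━━━━━━━━┛            
                      ┃                     
                      ┃                     
                      ┃                     
━━━━━━━━━━━━━━━━━━━━━━┛                     
                                            
                                            


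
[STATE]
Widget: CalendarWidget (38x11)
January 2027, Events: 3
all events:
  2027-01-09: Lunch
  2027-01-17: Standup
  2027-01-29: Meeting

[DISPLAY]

             January 2027             
Mo Tu We Th Fr Sa Su                  
             1  2  3                  
 4  5  6  7  8  9* 10                 
11 12 13 14 15 16 17*                 
18 19 20 21 22 23 24                  
25 26 27 28 29* 30 31                 
                                      
                                      
                                      
                                      


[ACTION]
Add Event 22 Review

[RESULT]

             January 2027             
Mo Tu We Th Fr Sa Su                  
             1  2  3                  
 4  5  6  7  8  9* 10                 
11 12 13 14 15 16 17*                 
18 19 20 21 22* 23 24                 
25 26 27 28 29* 30 31                 
                                      
                                      
                                      
                                      


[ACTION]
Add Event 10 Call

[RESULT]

             January 2027             
Mo Tu We Th Fr Sa Su                  
             1  2  3                  
 4  5  6  7  8  9* 10*                
11 12 13 14 15 16 17*                 
18 19 20 21 22* 23 24                 
25 26 27 28 29* 30 31                 
                                      
                                      
                                      
                                      


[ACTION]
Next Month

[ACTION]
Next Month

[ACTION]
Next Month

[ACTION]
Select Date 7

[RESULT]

              April 2027              
Mo Tu We Th Fr Sa Su                  
          1  2  3  4                  
 5  6 [ 7]  8  9 10 11                
12 13 14 15 16 17 18                  
19 20 21 22 23 24 25                  
26 27 28 29 30                        
                                      
                                      
                                      
                                      


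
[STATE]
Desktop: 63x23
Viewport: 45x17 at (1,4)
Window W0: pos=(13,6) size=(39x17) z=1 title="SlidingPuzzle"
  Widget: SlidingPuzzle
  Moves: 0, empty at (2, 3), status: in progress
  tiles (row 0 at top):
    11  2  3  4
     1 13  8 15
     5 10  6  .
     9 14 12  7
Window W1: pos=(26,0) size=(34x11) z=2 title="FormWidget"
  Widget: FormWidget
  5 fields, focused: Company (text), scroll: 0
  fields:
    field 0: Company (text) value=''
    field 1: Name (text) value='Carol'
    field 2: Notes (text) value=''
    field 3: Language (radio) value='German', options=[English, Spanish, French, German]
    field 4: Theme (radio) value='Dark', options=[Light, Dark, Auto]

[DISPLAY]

                         ┃  Name:       [Caro
                         ┃  Notes:      [    
            ┏━━━━━━━━━━━━┃  Language:   ( ) E
            ┃ SlidingPuzz┃  Theme:      ( ) L
            ┠────────────┃                   
            ┃┌────┬────┬─┃                   
            ┃│ 11 │  2 │ ┗━━━━━━━━━━━━━━━━━━━
            ┃├────┼────┼────┼────┤           
            ┃│  1 │ 13 │  8 │ 15 │           
            ┃├────┼────┼────┼────┤           
            ┃│  5 │ 10 │  6 │    │           
            ┃├────┼────┼────┼────┤           
            ┃│  9 │ 14 │ 12 │  7 │           
            ┃└────┴────┴────┴────┘           
            ┃Moves: 0                        
            ┃                                
            ┃                                


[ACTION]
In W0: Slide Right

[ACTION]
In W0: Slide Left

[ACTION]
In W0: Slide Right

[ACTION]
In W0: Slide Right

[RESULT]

                         ┃  Name:       [Caro
                         ┃  Notes:      [    
            ┏━━━━━━━━━━━━┃  Language:   ( ) E
            ┃ SlidingPuzz┃  Theme:      ( ) L
            ┠────────────┃                   
            ┃┌────┬────┬─┃                   
            ┃│ 11 │  2 │ ┗━━━━━━━━━━━━━━━━━━━
            ┃├────┼────┼────┼────┤           
            ┃│  1 │ 13 │  8 │ 15 │           
            ┃├────┼────┼────┼────┤           
            ┃│  5 │    │ 10 │  6 │           
            ┃├────┼────┼────┼────┤           
            ┃│  9 │ 14 │ 12 │  7 │           
            ┃└────┴────┴────┴────┘           
            ┃Moves: 4                        
            ┃                                
            ┃                                


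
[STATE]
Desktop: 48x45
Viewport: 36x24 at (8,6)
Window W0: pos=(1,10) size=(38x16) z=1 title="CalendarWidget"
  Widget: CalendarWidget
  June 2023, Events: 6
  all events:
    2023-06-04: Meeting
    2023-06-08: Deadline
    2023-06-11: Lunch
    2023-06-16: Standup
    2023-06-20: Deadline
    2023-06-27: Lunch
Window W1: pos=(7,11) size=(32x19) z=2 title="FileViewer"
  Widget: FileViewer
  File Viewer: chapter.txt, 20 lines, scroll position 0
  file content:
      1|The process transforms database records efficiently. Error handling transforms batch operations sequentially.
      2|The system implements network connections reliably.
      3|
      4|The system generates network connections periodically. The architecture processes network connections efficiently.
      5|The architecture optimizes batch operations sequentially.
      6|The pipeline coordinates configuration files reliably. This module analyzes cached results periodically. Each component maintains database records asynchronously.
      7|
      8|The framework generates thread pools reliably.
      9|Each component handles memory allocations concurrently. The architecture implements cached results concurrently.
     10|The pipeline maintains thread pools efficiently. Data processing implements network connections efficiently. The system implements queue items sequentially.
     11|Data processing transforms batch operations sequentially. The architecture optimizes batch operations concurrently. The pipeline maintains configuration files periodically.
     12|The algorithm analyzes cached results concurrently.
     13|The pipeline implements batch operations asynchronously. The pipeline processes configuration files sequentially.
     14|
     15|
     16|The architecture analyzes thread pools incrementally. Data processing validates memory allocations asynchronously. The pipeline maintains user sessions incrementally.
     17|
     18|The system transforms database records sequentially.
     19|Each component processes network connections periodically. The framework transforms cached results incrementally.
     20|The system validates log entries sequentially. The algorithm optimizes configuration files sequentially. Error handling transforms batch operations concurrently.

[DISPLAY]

                                    
                                    
                                    
                                    
━━━━━━━━━━━━━━━━━━━━━━━━━━━━━━┓     
━━━━━━━━━━━━━━━━━━━━━━━━━━━━━━┓     
 FileViewer                   ┃     
──────────────────────────────┨     
The process transforms databa▲┃     
The system implements network█┃     
                             ░┃     
The system generates network ░┃     
The architecture optimizes ba░┃     
The pipeline coordinates conf░┃     
                             ░┃     
The framework generates threa░┃     
Each component handles memory░┃     
The pipeline maintains thread░┃     
Data processing transforms ba░┃     
The algorithm analyzes cached░┃     
The pipeline implements batch░┃     
                             ░┃     
                             ▼┃     
━━━━━━━━━━━━━━━━━━━━━━━━━━━━━━┛     


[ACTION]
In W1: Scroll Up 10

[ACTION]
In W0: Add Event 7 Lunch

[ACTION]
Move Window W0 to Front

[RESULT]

                                    
                                    
                                    
                                    
━━━━━━━━━━━━━━━━━━━━━━━━━━━━━━┓     
darWidget                     ┃     
──────────────────────────────┨     
       June 2023              ┃     
We Th Fr Sa Su                ┃     
    1  2  3  4*               ┃     
 7*  8*  9 10 11*             ┃     
14 15 16* 17 18               ┃     
 21 22 23 24 25               ┃     
 28 29 30                     ┃     
                              ┃     
                              ┃     
                              ┃     
                              ┃     
                              ┃     
━━━━━━━━━━━━━━━━━━━━━━━━━━━━━━┛     
The pipeline implements batch░┃     
                             ░┃     
                             ▼┃     
━━━━━━━━━━━━━━━━━━━━━━━━━━━━━━┛     


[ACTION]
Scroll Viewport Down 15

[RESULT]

                              ┃     
                              ┃     
                              ┃     
                              ┃     
━━━━━━━━━━━━━━━━━━━━━━━━━━━━━━┛     
The pipeline implements batch░┃     
                             ░┃     
                             ▼┃     
━━━━━━━━━━━━━━━━━━━━━━━━━━━━━━┛     
                                    
                                    
                                    
                                    
                                    
                                    
                                    
                                    
                                    
                                    
                                    
                                    
                                    
                                    
                                    


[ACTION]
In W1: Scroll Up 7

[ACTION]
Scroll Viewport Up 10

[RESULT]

darWidget                     ┃     
──────────────────────────────┨     
       June 2023              ┃     
We Th Fr Sa Su                ┃     
    1  2  3  4*               ┃     
 7*  8*  9 10 11*             ┃     
14 15 16* 17 18               ┃     
 21 22 23 24 25               ┃     
 28 29 30                     ┃     
                              ┃     
                              ┃     
                              ┃     
                              ┃     
                              ┃     
━━━━━━━━━━━━━━━━━━━━━━━━━━━━━━┛     
The pipeline implements batch░┃     
                             ░┃     
                             ▼┃     
━━━━━━━━━━━━━━━━━━━━━━━━━━━━━━┛     
                                    
                                    
                                    
                                    
                                    


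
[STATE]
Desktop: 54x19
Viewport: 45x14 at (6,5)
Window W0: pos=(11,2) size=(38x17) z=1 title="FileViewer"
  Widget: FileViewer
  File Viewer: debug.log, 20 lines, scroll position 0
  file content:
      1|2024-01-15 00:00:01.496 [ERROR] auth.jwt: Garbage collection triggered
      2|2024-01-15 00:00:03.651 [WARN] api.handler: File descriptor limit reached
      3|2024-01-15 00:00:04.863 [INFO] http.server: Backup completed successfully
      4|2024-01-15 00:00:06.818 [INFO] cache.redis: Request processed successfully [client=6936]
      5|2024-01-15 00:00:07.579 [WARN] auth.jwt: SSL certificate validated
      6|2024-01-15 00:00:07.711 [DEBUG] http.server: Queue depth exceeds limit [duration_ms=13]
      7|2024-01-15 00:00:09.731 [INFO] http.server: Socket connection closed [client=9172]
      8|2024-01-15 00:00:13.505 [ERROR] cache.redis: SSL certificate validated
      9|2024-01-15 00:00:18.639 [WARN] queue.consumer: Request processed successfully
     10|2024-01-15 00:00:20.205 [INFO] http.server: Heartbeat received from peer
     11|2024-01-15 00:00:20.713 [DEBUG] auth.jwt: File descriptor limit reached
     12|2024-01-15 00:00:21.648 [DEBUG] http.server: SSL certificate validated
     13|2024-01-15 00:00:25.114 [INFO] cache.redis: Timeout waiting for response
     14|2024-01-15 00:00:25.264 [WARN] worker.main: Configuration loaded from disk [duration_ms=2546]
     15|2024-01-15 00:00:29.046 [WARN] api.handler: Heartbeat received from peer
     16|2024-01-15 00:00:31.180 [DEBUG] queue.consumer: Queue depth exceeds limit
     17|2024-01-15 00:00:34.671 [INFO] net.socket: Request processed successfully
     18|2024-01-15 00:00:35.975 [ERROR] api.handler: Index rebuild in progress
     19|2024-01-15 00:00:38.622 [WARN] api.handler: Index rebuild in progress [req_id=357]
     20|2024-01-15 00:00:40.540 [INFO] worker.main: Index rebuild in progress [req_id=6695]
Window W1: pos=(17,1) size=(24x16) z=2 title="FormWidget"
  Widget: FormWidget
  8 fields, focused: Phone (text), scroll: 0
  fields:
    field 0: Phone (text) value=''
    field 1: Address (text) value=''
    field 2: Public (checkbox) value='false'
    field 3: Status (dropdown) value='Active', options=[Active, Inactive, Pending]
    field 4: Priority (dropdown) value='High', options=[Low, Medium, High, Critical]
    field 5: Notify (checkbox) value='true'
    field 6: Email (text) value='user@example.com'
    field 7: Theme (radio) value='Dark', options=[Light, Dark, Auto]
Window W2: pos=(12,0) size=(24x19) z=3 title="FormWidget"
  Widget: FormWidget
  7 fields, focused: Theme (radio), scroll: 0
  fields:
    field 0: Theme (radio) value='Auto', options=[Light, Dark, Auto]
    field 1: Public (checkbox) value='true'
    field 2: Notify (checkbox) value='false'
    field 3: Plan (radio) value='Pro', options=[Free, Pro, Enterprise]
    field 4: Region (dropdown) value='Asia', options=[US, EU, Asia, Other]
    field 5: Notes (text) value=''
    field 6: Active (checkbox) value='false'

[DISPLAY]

     ┃┃  Notify:     [ ]     ┃   ]┃R] aut▲┃  
     ┃┃  Plan:       ( ) Free┃    ┃] api.█┃  
     ┃┃  Region:     [Asia ▼]┃iv▼]┃] http░┃  
     ┃┃  Notes:      [      ]┃h ▼]┃] cach░┃  
     ┃┃  Active:     [ ]     ┃    ┃] auth░┃  
     ┃┃                      ┃r@e]┃G] htt░┃  
     ┃┃                      ┃Ligh┃] http░┃  
     ┃┃                      ┃    ┃R] cac░┃  
     ┃┃                      ┃    ┃] queu░┃  
     ┃┃                      ┃    ┃] http░┃  
     ┃┃                      ┃    ┃G] aut░┃  
     ┃┃                      ┃━━━━┛G] htt░┃  
     ┃┃                      ┃[INFO] cach▼┃  
     ┗┗━━━━━━━━━━━━━━━━━━━━━━┛━━━━━━━━━━━━┛  


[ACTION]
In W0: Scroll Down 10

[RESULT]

     ┃┃  Notify:     [ ]     ┃   ]┃R] cac▲┃  
     ┃┃  Plan:       ( ) Free┃    ┃] queu░┃  
     ┃┃  Region:     [Asia ▼]┃iv▼]┃] http░┃  
     ┃┃  Notes:      [      ]┃h ▼]┃G] aut░┃  
     ┃┃  Active:     [ ]     ┃    ┃G] htt░┃  
     ┃┃                      ┃r@e]┃] cach░┃  
     ┃┃                      ┃Ligh┃] work░┃  
     ┃┃                      ┃    ┃] api.░┃  
     ┃┃                      ┃    ┃G] que░┃  
     ┃┃                      ┃    ┃] net.░┃  
     ┃┃                      ┃    ┃R] api░┃  
     ┃┃                      ┃━━━━┛] api.█┃  
     ┃┃                      ┃[INFO] work▼┃  
     ┗┗━━━━━━━━━━━━━━━━━━━━━━┛━━━━━━━━━━━━┛  


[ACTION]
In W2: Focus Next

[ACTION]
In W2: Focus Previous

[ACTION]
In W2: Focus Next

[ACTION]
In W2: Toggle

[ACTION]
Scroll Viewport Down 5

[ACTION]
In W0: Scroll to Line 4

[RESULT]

     ┃┃  Notify:     [ ]     ┃   ]┃] cach▲┃  
     ┃┃  Plan:       ( ) Free┃    ┃] auth░┃  
     ┃┃  Region:     [Asia ▼]┃iv▼]┃G] htt░┃  
     ┃┃  Notes:      [      ]┃h ▼]┃] http░┃  
     ┃┃  Active:     [ ]     ┃    ┃R] cac░┃  
     ┃┃                      ┃r@e]┃] queu█┃  
     ┃┃                      ┃Ligh┃] http░┃  
     ┃┃                      ┃    ┃G] aut░┃  
     ┃┃                      ┃    ┃G] htt░┃  
     ┃┃                      ┃    ┃] cach░┃  
     ┃┃                      ┃    ┃] work░┃  
     ┃┃                      ┃━━━━┛] api.░┃  
     ┃┃                      ┃[DEBUG] que▼┃  
     ┗┗━━━━━━━━━━━━━━━━━━━━━━┛━━━━━━━━━━━━┛  


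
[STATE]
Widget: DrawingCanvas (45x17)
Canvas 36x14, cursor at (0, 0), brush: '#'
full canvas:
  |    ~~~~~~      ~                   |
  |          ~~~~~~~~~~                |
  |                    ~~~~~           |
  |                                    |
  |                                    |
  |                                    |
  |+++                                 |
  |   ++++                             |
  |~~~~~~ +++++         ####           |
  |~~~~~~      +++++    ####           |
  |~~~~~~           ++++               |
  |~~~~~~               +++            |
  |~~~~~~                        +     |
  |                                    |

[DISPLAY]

+   ~~~~~~      ~                            
          ~~~~~~~~~~                         
                    ~~~~~                    
                                             
                                             
                                             
+++                                          
   ++++                                      
~~~~~~ +++++         ####                    
~~~~~~      +++++    ####                    
~~~~~~           ++++                        
~~~~~~               +++                     
~~~~~~                        +              
                                             
                                             
                                             
                                             


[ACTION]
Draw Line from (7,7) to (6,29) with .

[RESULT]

+   ~~~~~~      ~                            
          ~~~~~~~~~~                         
                    ~~~~~                    
                                             
                                             
                                             
+++                ...........               
   ++++............                          
~~~~~~ +++++         ####                    
~~~~~~      +++++    ####                    
~~~~~~           ++++                        
~~~~~~               +++                     
~~~~~~                        +              
                                             
                                             
                                             
                                             


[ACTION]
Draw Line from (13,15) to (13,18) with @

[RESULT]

+   ~~~~~~      ~                            
          ~~~~~~~~~~                         
                    ~~~~~                    
                                             
                                             
                                             
+++                ...........               
   ++++............                          
~~~~~~ +++++         ####                    
~~~~~~      +++++    ####                    
~~~~~~           ++++                        
~~~~~~               +++                     
~~~~~~                        +              
               @@@@                          
                                             
                                             
                                             


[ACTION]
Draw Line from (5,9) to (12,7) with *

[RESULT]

+   ~~~~~~      ~                            
          ~~~~~~~~~~                         
                    ~~~~~                    
                                             
                                             
         *                                   
+++      *         ...........               
   ++++.*..........                          
~~~~~~ +*+++         ####                    
~~~~~~  *   +++++    ####                    
~~~~~~  *        ++++                        
~~~~~~ *             +++                     
~~~~~~ *                      +              
               @@@@                          
                                             
                                             
                                             


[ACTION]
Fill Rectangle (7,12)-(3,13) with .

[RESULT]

+   ~~~~~~      ~                            
          ~~~~~~~~~~                         
                    ~~~~~                    
            ..                               
            ..                               
         *  ..                               
+++      *  ..     ...........               
   ++++.*..........                          
~~~~~~ +*+++         ####                    
~~~~~~  *   +++++    ####                    
~~~~~~  *        ++++                        
~~~~~~ *             +++                     
~~~~~~ *                      +              
               @@@@                          
                                             
                                             
                                             
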